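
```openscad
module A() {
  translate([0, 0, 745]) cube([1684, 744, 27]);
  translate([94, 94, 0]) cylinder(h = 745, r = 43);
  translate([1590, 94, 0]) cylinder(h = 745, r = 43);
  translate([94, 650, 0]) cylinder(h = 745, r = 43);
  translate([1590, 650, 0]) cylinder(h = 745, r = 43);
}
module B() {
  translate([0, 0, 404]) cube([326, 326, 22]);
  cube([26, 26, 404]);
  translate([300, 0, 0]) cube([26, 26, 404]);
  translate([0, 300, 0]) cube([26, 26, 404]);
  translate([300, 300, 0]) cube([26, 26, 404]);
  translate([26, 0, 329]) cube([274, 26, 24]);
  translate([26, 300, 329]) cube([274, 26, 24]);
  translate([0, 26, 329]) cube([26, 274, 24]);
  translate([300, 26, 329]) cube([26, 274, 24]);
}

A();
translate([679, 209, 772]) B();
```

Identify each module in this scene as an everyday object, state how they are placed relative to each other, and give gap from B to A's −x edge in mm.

A is a table. B is a stool. The stool is on top of the table, centred. The gap from the stool to the table's −x edge is 679 mm.

The stool's min-x is at 679; the table's min-x is 0; gap = 679 mm.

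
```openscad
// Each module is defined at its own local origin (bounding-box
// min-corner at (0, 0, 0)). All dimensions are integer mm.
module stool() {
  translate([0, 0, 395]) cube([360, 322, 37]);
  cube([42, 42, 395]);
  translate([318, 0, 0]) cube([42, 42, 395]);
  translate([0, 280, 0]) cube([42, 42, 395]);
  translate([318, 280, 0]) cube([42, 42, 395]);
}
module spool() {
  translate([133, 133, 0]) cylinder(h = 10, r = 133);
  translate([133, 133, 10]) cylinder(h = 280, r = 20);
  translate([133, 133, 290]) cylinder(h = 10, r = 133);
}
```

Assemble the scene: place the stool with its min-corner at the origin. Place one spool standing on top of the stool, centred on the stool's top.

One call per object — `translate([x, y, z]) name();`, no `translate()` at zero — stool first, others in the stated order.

stool();
translate([47, 28, 432]) spool();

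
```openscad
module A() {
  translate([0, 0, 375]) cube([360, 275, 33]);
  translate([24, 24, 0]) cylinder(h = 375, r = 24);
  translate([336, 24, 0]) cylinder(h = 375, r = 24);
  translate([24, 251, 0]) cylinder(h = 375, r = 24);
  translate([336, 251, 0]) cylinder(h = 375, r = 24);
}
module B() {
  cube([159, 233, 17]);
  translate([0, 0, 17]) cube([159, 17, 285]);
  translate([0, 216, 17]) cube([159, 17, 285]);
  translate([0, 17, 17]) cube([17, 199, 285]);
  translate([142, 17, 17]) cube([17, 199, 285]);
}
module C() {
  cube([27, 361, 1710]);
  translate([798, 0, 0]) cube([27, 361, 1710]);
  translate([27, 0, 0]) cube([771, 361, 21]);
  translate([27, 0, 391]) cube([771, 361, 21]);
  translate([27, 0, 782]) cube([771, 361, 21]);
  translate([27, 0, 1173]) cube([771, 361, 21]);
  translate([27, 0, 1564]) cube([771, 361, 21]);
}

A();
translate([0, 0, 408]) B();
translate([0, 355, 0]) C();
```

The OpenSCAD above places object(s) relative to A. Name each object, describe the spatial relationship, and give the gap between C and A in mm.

A is a stool. B is an open box. C is a bookshelf. The open box is on top of the stool. The bookshelf is on the floor beside the stool on its +y side. The gap between the bookshelf and the stool is 80 mm.

The bookshelf's nearest face is 80 mm from the stool's +y face.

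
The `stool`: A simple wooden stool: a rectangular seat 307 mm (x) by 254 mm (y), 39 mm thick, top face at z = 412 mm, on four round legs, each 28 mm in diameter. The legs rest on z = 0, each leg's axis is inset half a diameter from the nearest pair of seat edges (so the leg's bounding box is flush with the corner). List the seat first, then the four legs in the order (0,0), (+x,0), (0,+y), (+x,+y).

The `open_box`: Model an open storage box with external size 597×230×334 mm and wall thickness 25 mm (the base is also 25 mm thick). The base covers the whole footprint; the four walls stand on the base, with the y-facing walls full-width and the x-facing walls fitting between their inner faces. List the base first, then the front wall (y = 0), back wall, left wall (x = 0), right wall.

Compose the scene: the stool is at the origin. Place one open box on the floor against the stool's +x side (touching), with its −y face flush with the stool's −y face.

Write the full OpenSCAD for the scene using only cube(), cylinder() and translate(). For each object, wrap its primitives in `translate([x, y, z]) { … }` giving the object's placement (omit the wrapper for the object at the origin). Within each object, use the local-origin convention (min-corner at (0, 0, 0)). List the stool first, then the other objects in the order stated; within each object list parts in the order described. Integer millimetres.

translate([0, 0, 373]) cube([307, 254, 39]);
translate([14, 14, 0]) cylinder(h = 373, r = 14);
translate([293, 14, 0]) cylinder(h = 373, r = 14);
translate([14, 240, 0]) cylinder(h = 373, r = 14);
translate([293, 240, 0]) cylinder(h = 373, r = 14);
translate([307, 0, 0]) {
  cube([597, 230, 25]);
  translate([0, 0, 25]) cube([597, 25, 309]);
  translate([0, 205, 25]) cube([597, 25, 309]);
  translate([0, 25, 25]) cube([25, 180, 309]);
  translate([572, 25, 25]) cube([25, 180, 309]);
}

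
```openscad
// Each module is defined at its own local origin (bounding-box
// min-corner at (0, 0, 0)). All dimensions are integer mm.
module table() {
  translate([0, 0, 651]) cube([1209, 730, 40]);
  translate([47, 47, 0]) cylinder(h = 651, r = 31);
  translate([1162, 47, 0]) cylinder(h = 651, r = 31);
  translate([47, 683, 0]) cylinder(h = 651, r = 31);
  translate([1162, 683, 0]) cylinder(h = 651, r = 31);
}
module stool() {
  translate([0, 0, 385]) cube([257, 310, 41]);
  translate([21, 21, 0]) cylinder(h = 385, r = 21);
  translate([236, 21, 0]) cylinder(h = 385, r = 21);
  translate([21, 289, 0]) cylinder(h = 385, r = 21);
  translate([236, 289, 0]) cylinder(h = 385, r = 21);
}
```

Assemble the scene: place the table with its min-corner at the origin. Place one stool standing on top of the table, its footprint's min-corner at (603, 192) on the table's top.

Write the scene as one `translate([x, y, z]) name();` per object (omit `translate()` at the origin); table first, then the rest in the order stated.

table();
translate([603, 192, 691]) stool();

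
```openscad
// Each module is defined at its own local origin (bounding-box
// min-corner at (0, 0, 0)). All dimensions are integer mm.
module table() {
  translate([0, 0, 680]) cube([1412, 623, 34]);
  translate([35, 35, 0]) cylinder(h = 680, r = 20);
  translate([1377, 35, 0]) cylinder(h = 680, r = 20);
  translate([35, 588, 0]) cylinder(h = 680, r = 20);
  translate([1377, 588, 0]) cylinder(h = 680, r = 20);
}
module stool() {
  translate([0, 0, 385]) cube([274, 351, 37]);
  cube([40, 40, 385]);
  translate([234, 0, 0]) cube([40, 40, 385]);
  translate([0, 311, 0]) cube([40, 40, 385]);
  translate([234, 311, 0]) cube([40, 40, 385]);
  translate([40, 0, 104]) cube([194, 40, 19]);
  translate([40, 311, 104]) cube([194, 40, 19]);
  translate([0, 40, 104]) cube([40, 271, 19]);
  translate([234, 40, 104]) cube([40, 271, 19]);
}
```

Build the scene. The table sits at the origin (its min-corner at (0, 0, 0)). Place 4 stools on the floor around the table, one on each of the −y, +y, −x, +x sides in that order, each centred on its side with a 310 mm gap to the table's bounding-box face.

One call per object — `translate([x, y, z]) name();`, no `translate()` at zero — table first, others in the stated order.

table();
translate([569, -661, 0]) stool();
translate([569, 933, 0]) stool();
translate([-584, 136, 0]) stool();
translate([1722, 136, 0]) stool();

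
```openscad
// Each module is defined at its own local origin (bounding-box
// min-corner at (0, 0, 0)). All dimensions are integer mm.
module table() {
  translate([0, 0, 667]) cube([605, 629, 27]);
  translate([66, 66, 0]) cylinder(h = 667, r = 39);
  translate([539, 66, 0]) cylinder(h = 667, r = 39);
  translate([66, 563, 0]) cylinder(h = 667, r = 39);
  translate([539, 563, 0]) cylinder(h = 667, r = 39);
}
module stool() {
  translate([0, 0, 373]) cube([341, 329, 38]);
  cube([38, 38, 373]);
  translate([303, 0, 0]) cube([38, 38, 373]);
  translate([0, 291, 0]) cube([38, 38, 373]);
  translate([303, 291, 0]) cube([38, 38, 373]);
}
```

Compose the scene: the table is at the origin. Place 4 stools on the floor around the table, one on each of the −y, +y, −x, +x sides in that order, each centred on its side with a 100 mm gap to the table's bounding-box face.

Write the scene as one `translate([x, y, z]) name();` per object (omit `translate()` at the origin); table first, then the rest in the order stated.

table();
translate([132, -429, 0]) stool();
translate([132, 729, 0]) stool();
translate([-441, 150, 0]) stool();
translate([705, 150, 0]) stool();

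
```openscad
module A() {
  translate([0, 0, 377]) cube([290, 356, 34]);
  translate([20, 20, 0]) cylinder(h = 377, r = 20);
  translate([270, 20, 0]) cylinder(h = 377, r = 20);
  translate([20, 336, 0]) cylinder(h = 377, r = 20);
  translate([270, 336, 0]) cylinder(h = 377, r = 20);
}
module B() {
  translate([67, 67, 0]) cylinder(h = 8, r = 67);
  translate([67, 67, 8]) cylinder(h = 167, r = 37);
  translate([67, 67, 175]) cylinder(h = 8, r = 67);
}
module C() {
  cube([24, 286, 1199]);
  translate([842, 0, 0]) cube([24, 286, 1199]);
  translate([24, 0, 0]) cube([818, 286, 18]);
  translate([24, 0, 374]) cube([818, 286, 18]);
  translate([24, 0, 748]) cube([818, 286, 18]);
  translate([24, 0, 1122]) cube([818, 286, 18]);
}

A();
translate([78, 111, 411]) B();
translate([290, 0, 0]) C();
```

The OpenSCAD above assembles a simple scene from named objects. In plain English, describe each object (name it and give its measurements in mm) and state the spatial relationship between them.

A is a four-legged stool. The seat is 290×356 mm, 34 mm thick, top at z = 411 mm. It stands on four round legs, each 40 mm in diameter, from z = 0 to the seat underside, each leg's axis is inset half a diameter from the nearest pair of seat edges (so the leg's bounding box is flush with the corner).

B is a spool: two coaxial disc flanges of radius 67 mm and thickness 8 mm, joined by a core cylinder of radius 37 mm and height 167 mm. The lower flange rests on z = 0 and the three cylinders share a vertical axis.

C is an open bookshelf. Two side panels, each 24 mm thick, 286 mm deep and 1199 mm tall, stand 866 mm apart (outside-to-outside). Between them sit 4 shelves, each 18 mm thick and 286 mm deep, spanning the full gap between the sides. The bottom shelf rests on the floor (its underside at z = 0) and the clear gap between one shelf's top and the next shelf's underside is 356 mm.

The spool is on top of the stool, centred. The bookshelf is against the stool's +x side, with their −y faces flush.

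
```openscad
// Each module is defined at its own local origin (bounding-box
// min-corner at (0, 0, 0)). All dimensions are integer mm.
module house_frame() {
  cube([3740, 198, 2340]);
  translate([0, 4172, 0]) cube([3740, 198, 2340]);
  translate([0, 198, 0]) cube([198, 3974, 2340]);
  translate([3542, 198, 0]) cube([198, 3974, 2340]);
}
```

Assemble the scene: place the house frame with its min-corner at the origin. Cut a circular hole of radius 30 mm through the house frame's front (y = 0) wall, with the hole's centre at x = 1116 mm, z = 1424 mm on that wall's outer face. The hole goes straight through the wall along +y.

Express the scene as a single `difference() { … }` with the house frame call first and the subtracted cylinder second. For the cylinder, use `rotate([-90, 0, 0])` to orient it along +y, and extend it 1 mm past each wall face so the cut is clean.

difference() {
  house_frame();
  translate([1116, -1, 1424]) rotate([-90, 0, 0]) cylinder(h = 200, r = 30);
}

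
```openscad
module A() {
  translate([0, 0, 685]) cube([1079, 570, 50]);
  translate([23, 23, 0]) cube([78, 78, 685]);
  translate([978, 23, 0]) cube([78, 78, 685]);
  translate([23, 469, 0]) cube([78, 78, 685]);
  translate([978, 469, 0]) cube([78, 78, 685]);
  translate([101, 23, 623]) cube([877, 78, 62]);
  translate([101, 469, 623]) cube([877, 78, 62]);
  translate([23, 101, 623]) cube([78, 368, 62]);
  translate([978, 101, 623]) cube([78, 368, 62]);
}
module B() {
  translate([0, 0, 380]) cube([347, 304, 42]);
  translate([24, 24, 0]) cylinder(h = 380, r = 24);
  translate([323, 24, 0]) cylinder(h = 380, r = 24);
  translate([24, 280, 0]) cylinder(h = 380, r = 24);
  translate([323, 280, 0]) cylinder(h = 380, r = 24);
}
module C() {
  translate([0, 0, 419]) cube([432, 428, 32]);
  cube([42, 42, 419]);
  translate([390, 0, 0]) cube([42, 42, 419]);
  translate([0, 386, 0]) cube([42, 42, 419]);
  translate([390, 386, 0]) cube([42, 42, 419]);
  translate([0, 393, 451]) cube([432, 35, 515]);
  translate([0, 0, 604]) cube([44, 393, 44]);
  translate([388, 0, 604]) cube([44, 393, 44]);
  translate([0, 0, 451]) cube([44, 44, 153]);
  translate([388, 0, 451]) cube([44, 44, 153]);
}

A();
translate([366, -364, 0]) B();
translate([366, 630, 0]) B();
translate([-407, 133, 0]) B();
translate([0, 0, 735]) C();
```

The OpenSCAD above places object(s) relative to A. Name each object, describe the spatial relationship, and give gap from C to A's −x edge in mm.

The chair's min-x is at 0; the table's min-x is 0; gap = 0 mm.

A is a table. B is a stool. C is a chair. Three stools sit around the table at the −y, +y, −x sides. The chair is on top of the table. The gap from the chair to the table's −x edge is 0 mm.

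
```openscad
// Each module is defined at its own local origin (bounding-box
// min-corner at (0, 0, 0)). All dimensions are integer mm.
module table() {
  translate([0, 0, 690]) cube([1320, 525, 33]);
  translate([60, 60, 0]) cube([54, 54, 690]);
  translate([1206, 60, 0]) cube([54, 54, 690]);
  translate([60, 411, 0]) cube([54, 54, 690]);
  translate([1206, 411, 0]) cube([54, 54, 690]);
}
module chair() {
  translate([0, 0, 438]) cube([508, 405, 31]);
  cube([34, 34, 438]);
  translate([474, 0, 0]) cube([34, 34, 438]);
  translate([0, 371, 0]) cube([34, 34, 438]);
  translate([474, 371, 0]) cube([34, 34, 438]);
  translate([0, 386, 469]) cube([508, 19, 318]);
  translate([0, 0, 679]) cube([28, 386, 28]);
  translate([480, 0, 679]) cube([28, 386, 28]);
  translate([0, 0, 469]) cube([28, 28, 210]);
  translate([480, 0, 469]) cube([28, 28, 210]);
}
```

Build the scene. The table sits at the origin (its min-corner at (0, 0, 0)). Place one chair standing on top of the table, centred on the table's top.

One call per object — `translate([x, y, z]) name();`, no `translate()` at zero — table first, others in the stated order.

table();
translate([406, 60, 723]) chair();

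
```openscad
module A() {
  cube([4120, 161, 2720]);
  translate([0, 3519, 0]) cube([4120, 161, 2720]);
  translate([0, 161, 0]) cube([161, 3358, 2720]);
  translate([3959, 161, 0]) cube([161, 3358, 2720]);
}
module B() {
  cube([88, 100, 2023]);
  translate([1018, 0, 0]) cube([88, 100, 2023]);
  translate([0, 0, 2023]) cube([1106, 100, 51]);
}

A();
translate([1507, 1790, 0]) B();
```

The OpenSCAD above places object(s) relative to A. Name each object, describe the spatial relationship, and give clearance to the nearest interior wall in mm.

Clearances: x = 1346, y = 1629; minimum 1346 mm.

A is a house frame. B is a door frame. The door frame sits inside the house frame, centred. The clearance to the nearest interior wall is 1346 mm.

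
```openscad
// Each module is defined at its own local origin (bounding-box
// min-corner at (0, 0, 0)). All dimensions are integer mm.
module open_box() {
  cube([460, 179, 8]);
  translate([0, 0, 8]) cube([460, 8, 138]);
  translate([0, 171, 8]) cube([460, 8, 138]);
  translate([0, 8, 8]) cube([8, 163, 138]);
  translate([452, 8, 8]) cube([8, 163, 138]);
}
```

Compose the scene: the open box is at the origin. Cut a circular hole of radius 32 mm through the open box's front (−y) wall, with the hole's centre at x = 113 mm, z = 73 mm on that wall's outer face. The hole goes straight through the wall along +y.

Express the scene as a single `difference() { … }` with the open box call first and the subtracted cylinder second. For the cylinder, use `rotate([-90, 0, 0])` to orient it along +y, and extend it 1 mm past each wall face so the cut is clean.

difference() {
  open_box();
  translate([113, -1, 73]) rotate([-90, 0, 0]) cylinder(h = 10, r = 32);
}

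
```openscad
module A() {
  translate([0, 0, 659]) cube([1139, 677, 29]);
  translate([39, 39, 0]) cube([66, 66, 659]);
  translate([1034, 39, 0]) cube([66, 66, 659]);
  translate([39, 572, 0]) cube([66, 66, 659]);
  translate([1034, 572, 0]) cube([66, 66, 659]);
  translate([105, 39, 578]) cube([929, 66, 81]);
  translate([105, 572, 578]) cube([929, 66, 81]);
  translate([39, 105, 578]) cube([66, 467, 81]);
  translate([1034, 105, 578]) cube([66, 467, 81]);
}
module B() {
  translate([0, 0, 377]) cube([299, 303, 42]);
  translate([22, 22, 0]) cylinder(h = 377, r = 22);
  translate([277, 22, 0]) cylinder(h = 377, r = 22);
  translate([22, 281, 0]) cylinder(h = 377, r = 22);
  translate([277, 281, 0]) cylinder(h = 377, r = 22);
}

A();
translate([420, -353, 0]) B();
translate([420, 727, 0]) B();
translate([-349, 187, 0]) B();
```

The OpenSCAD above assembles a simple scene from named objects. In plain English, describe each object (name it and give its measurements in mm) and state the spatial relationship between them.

A is a table: top 1139 mm (x) × 677 mm (y), 29 mm thick, upper face at z = 688 mm, on four 66×66 mm square legs, each inset 39 mm from the nearest pair of top edges, running from z = 0 to the bottom of the top. Four apron rails, 66 mm thick and 81 mm tall, run between adjacent legs with their top edges flush with the underside of the top and their outer faces flush with the legs' outer faces.

B is a four-legged stool. The seat is 299×303 mm, 42 mm thick, top at z = 419 mm. It stands on four round legs, each 44 mm in diameter, from z = 0 to the seat underside, each leg's axis is inset half a diameter from the nearest pair of seat edges (so the leg's bounding box is flush with the corner).

Three stools sit around the table at the −y, +y, −x sides.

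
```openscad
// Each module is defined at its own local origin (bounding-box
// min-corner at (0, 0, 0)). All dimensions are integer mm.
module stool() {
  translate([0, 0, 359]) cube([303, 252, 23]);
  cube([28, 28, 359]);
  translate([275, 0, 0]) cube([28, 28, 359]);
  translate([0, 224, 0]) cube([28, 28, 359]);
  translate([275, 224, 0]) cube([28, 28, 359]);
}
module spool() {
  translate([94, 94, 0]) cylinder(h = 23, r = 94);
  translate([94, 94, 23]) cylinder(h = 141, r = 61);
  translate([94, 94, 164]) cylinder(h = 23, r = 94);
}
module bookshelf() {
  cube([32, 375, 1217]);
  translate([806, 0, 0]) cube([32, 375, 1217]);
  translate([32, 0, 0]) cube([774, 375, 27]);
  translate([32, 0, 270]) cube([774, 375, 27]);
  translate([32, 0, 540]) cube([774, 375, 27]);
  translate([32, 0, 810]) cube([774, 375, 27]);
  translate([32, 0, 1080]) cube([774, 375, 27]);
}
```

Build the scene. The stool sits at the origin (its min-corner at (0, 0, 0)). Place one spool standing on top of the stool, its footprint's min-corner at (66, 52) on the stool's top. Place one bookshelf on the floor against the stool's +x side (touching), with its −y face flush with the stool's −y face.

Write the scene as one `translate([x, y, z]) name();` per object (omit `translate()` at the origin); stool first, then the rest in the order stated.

stool();
translate([66, 52, 382]) spool();
translate([303, 0, 0]) bookshelf();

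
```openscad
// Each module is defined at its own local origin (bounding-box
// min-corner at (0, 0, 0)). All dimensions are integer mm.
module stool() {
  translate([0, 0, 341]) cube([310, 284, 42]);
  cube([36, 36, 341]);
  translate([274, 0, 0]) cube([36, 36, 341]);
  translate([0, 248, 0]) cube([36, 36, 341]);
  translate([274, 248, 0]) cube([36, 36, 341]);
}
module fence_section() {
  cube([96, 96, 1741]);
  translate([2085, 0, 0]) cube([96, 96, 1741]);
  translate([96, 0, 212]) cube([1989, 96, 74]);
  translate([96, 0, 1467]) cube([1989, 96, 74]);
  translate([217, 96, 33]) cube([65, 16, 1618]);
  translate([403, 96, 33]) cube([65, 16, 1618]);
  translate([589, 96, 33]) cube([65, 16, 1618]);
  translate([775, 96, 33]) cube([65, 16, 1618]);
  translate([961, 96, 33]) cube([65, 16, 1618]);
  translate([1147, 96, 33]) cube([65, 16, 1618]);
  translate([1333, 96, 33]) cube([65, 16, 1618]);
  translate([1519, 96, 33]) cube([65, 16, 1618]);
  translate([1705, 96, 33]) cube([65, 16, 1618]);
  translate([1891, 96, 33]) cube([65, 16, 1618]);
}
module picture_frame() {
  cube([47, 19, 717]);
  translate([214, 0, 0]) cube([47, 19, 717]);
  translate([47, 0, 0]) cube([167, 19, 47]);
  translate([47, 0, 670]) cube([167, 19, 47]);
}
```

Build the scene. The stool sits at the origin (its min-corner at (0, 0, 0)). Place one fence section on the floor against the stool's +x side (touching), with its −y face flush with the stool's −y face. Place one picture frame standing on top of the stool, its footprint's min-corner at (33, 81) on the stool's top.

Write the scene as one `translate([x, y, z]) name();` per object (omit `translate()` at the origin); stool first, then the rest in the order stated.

stool();
translate([310, 0, 0]) fence_section();
translate([33, 81, 383]) picture_frame();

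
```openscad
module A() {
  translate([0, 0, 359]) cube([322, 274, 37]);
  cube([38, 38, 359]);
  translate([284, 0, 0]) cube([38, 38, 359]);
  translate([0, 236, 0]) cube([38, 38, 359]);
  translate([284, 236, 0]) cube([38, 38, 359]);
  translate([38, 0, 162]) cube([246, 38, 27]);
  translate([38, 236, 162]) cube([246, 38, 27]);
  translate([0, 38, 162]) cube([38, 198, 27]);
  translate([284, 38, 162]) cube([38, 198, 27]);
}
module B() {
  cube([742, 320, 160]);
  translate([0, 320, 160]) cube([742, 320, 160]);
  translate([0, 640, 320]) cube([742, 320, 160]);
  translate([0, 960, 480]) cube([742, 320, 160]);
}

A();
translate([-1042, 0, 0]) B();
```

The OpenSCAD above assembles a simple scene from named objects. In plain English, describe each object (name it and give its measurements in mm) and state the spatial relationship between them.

A is a four-legged stool. The seat is 322×274 mm, 37 mm thick, top at z = 396 mm. It stands on four square legs, each 38×38 mm in cross-section, from z = 0 to the seat underside, each flush with a corner of the seat. Four stretchers, 38 mm wide and 27 mm tall, connect adjacent legs with their undersides at z = 162 mm, each running between the inner faces of the legs it joins and aligned with the legs' outer faces on the other axis.

B is a run of 4 identical solid stair steps. Each tread is 742×320 mm and each step block is 160 mm high. Step 1 rests on the floor; step k is offset from step 1 by (k−1)×320 mm in y and (k−1)×160 mm in z.

The staircase is on the floor beside the stool on its −x side.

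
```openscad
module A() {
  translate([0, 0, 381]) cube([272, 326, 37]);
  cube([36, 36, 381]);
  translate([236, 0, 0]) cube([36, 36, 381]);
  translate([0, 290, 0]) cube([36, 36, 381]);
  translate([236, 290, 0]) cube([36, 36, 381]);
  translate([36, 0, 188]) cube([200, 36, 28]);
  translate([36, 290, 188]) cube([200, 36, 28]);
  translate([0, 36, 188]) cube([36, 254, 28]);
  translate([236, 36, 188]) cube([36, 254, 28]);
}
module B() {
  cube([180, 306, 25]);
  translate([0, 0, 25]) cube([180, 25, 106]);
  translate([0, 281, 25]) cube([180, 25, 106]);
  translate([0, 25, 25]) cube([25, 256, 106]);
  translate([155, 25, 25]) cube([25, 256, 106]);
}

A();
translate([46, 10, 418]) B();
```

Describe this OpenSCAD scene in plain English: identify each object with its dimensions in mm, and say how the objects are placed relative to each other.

A is a four-legged stool. The seat is 272×326 mm, 37 mm thick, top at z = 418 mm. It stands on four square legs, each 36×36 mm in cross-section, from z = 0 to the seat underside, each flush with a corner of the seat. Four stretchers, 36 mm wide and 28 mm tall, connect adjacent legs with their undersides at z = 188 mm, each running between the inner faces of the legs it joins and aligned with the legs' outer faces on the other axis.

B is an open storage box with external size 180×306×131 mm and wall thickness 25 mm (the base is also 25 mm thick). The base covers the whole footprint; the four walls stand on the base, with the y-facing walls full-width and the x-facing walls fitting between their inner faces.

The open box is on top of the stool, centred.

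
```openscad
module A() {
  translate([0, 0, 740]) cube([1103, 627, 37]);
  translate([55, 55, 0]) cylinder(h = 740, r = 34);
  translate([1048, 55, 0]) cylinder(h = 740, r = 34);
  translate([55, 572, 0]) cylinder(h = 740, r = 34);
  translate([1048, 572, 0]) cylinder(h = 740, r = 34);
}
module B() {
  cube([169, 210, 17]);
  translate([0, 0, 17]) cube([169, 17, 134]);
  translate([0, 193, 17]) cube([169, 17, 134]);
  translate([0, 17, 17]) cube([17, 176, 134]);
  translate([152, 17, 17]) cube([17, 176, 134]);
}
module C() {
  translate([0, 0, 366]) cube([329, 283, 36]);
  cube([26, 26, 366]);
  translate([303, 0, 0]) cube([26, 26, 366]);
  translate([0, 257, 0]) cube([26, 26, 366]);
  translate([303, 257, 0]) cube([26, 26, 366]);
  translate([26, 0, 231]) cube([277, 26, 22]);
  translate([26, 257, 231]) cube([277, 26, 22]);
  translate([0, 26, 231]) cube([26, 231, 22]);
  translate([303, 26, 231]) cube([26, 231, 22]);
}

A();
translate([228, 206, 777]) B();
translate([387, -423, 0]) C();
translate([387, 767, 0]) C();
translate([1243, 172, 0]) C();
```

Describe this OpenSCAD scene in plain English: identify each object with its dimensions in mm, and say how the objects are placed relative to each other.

A is a table with a 1103×627 mm rectangular top, 37 mm thick, top surface at z = 777 mm, supported by four round legs of 68 mm diameter, each leg's bounding box inset 21 mm from the nearest pair of top edges, running from the floor.

B is an open storage box with external size 169×210×151 mm and wall thickness 17 mm (the base is also 17 mm thick). The base covers the whole footprint; the four walls stand on the base, with the y-facing walls full-width and the x-facing walls fitting between their inner faces.

C is a simple wooden stool: a rectangular seat 329 mm (x) by 283 mm (y), 36 mm thick, top face at z = 402 mm, on four square legs, each 26×26 mm in cross-section. The legs rest on z = 0, each flush with a corner of the seat. Four stretchers, 26 mm wide and 22 mm tall, connect adjacent legs with their undersides at z = 231 mm, each running between the inner faces of the legs it joins and aligned with the legs' outer faces on the other axis.

The open box is on top of the table. Three stools sit around the table at the −y, +y, +x sides.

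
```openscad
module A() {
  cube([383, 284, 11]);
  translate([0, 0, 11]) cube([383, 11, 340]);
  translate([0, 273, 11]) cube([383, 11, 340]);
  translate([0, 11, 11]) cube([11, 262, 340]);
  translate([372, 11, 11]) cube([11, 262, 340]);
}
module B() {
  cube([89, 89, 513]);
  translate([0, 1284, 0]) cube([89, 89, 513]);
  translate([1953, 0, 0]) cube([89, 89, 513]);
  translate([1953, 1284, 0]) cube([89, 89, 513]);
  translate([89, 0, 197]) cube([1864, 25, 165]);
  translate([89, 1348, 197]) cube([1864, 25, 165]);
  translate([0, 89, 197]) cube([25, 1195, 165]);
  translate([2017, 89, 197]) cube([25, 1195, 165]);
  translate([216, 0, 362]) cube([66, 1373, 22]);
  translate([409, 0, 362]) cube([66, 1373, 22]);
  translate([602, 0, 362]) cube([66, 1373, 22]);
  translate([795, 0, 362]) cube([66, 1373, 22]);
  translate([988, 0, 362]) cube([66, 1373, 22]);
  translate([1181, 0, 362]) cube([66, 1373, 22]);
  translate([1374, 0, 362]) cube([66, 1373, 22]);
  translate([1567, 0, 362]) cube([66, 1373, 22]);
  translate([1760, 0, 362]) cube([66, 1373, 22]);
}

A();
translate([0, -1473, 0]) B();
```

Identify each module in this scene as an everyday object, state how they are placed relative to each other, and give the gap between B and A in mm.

The bed frame's nearest face is 100 mm from the open box's −y face.

A is an open box. B is a bed frame. The bed frame is on the floor beside the open box on its −y side. The gap between the bed frame and the open box is 100 mm.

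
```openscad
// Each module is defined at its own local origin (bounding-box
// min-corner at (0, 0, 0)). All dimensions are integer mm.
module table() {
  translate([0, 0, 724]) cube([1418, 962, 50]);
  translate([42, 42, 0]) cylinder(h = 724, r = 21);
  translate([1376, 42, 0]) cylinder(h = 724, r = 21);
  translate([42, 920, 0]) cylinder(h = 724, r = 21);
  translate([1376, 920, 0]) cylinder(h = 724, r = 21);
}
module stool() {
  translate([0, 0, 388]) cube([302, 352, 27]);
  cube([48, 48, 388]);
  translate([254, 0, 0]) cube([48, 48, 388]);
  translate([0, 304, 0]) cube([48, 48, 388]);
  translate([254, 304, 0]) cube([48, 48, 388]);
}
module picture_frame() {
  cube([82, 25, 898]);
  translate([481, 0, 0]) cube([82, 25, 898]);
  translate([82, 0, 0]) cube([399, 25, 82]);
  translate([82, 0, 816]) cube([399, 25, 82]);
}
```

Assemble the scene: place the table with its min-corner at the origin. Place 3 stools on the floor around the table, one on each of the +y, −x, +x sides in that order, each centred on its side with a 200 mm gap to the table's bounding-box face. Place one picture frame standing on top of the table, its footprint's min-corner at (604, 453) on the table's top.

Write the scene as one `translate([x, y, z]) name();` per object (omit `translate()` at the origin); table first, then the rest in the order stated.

table();
translate([558, 1162, 0]) stool();
translate([-502, 305, 0]) stool();
translate([1618, 305, 0]) stool();
translate([604, 453, 774]) picture_frame();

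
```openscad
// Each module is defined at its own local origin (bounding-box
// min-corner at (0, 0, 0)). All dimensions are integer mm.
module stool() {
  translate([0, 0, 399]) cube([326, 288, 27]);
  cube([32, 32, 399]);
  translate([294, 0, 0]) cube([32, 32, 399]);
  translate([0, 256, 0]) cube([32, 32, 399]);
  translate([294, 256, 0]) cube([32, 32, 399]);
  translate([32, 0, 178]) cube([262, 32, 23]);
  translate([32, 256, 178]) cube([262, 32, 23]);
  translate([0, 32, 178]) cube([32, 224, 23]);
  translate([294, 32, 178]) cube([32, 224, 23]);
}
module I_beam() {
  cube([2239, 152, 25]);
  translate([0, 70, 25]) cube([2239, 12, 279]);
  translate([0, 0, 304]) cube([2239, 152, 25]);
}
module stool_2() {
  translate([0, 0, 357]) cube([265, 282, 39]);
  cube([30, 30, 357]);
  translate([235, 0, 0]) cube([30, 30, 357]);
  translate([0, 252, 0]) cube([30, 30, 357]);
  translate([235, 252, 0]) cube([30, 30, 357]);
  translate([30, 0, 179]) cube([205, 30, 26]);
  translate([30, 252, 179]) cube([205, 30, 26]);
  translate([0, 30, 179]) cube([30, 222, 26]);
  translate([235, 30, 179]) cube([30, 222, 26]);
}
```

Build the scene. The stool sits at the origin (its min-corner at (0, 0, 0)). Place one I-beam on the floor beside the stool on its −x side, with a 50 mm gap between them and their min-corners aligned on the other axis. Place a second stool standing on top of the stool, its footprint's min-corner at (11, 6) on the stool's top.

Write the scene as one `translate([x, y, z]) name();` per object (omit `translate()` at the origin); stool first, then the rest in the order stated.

stool();
translate([-2289, 0, 0]) I_beam();
translate([11, 6, 426]) stool_2();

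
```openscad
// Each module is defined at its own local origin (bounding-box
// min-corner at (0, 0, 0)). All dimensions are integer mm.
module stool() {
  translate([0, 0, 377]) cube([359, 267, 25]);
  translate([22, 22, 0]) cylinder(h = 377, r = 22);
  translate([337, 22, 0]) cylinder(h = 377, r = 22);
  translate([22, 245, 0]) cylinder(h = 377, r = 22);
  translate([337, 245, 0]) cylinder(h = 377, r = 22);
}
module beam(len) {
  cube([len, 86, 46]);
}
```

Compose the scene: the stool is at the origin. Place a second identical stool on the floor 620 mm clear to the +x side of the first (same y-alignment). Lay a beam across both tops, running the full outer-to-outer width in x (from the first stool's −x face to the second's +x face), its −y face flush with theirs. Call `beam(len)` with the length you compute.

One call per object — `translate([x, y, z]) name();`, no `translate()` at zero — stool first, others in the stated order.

stool();
translate([979, 0, 0]) stool();
translate([0, 0, 402]) beam(1338);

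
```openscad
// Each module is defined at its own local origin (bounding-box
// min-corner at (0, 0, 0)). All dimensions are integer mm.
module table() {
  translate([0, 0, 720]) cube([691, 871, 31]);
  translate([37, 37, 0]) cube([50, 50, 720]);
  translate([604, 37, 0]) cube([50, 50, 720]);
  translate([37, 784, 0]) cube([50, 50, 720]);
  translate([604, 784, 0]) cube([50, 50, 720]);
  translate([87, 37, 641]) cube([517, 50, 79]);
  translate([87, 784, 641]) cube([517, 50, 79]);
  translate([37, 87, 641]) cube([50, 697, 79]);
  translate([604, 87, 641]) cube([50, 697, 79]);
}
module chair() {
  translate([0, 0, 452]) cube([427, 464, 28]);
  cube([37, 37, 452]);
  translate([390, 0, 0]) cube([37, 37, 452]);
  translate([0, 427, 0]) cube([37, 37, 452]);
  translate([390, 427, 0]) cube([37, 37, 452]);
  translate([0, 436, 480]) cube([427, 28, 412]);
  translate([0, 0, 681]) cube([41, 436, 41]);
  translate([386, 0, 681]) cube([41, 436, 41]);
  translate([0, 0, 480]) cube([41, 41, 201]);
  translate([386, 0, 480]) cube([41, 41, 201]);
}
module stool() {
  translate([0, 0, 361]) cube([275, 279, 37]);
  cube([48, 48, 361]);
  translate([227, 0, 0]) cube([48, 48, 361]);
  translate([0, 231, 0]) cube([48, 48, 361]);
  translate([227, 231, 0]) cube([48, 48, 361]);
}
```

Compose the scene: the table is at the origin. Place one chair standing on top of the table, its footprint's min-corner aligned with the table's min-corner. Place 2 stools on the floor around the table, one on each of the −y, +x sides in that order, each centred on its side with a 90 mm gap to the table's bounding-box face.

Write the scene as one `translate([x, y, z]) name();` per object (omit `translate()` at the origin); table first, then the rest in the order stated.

table();
translate([0, 0, 751]) chair();
translate([208, -369, 0]) stool();
translate([781, 296, 0]) stool();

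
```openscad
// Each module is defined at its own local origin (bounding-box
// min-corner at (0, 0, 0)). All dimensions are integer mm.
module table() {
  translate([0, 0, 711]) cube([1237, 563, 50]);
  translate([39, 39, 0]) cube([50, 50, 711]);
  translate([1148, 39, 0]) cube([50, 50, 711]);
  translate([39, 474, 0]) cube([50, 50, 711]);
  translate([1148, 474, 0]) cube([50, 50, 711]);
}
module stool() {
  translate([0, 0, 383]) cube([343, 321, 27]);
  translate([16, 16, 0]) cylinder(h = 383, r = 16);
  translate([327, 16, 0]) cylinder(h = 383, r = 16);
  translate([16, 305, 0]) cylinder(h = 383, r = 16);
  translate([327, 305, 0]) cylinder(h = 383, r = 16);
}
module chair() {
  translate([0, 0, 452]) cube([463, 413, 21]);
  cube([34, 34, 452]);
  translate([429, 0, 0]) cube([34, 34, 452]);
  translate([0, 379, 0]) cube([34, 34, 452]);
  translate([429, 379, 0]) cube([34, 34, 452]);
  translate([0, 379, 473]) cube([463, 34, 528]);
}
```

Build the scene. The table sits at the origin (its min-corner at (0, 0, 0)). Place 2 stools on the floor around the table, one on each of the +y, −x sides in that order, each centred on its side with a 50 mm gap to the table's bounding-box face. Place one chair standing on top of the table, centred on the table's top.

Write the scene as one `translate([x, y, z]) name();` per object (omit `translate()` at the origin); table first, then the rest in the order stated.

table();
translate([447, 613, 0]) stool();
translate([-393, 121, 0]) stool();
translate([387, 75, 761]) chair();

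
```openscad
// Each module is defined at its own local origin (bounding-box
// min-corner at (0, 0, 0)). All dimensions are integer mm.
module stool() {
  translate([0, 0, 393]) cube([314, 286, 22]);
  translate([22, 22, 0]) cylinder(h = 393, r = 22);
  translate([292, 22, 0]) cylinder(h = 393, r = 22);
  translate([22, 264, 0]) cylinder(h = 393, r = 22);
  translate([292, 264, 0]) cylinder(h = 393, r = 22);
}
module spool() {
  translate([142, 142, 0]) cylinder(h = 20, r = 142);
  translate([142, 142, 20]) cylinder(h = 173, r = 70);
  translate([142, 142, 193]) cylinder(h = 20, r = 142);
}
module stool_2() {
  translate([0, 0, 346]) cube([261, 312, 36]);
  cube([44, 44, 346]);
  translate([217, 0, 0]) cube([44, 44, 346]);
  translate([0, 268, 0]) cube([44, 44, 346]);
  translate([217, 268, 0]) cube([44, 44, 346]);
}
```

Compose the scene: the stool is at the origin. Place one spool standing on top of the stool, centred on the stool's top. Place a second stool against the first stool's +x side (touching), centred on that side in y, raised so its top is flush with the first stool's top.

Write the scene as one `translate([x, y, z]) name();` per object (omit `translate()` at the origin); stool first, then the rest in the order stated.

stool();
translate([15, 1, 415]) spool();
translate([314, -13, 33]) stool_2();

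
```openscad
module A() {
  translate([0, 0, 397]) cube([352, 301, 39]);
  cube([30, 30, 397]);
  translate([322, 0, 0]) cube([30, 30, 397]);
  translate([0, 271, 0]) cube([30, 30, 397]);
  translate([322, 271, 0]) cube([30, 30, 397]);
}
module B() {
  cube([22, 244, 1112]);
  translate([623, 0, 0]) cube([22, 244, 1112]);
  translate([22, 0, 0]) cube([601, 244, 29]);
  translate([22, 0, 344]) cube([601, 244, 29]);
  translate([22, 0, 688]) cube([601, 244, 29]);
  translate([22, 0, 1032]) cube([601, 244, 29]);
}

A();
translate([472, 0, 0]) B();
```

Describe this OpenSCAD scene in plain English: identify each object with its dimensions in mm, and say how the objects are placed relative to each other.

A is a simple wooden stool: a rectangular seat 352 mm (x) by 301 mm (y), 39 mm thick, top face at z = 436 mm, on four square legs, each 30×30 mm in cross-section. The legs rest on z = 0, each flush with a corner of the seat.

B is an open bookshelf. Two side panels, each 22 mm thick, 244 mm deep and 1112 mm tall, stand 645 mm apart (outside-to-outside). Between them sit 4 shelves, each 29 mm thick and 244 mm deep, spanning the full gap between the sides. The bottom shelf rests on the floor (its underside at z = 0) and the clear gap between one shelf's top and the next shelf's underside is 315 mm.

The bookshelf is on the floor beside the stool on its +x side.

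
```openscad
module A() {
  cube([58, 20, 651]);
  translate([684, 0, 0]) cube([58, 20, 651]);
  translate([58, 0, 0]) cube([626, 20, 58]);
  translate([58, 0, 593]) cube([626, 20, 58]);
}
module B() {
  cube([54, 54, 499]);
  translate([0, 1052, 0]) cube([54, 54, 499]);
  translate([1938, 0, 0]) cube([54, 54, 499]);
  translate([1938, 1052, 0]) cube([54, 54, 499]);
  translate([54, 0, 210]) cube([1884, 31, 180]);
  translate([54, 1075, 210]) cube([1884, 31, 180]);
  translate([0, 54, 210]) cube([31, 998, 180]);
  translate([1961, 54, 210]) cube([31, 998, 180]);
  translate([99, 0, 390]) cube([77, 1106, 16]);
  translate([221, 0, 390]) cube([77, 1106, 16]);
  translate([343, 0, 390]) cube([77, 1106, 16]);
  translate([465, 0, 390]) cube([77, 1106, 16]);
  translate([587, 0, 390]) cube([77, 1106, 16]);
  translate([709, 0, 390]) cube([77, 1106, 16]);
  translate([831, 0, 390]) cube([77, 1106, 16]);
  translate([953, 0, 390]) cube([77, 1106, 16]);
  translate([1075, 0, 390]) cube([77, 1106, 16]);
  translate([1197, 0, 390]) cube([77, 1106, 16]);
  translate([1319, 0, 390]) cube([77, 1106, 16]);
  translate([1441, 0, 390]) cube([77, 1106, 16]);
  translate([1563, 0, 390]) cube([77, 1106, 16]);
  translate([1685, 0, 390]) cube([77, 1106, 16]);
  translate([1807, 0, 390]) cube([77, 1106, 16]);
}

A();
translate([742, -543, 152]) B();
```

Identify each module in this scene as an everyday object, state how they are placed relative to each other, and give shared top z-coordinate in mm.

Both tops at z = 651 mm.

A is a picture frame. B is a bed frame. The bed frame is beside the picture frame with their tops flush at z = 651. The shared top z-coordinate is 651 mm.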